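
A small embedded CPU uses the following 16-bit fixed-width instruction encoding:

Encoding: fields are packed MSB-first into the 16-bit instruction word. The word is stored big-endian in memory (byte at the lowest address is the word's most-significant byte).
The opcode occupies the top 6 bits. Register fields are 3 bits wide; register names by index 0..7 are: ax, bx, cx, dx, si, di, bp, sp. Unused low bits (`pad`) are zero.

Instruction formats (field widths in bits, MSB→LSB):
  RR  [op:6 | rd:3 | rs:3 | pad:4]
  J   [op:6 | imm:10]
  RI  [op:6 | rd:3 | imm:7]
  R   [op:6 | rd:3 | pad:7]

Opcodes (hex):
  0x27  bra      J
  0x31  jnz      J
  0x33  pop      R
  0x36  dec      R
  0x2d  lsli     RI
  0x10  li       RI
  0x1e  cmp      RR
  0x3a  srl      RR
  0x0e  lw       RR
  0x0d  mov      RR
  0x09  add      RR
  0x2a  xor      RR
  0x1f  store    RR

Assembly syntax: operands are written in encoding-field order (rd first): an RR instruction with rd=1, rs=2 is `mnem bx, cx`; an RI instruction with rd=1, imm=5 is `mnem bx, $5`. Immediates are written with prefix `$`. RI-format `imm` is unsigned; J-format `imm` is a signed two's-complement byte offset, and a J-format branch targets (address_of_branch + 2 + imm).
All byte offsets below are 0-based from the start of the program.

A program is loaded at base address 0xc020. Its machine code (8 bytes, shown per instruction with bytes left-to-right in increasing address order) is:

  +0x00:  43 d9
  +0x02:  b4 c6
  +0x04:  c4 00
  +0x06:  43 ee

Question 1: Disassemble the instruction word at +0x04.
@+04  big-endian(c4 00) = 0xc400
  top 6b → 0x31 → jnz [J]
  imm: (w>>0)&0x3ff=0x0 → $0

jnz $0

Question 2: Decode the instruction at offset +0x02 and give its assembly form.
lsli bx, $70

@+02  big-endian(b4 c6) = 0xb4c6
  opcode bits[15:10]=0x2d: lsli/RI
  [9:7] rd=1 = bx
  [6:0] imm=70 = $70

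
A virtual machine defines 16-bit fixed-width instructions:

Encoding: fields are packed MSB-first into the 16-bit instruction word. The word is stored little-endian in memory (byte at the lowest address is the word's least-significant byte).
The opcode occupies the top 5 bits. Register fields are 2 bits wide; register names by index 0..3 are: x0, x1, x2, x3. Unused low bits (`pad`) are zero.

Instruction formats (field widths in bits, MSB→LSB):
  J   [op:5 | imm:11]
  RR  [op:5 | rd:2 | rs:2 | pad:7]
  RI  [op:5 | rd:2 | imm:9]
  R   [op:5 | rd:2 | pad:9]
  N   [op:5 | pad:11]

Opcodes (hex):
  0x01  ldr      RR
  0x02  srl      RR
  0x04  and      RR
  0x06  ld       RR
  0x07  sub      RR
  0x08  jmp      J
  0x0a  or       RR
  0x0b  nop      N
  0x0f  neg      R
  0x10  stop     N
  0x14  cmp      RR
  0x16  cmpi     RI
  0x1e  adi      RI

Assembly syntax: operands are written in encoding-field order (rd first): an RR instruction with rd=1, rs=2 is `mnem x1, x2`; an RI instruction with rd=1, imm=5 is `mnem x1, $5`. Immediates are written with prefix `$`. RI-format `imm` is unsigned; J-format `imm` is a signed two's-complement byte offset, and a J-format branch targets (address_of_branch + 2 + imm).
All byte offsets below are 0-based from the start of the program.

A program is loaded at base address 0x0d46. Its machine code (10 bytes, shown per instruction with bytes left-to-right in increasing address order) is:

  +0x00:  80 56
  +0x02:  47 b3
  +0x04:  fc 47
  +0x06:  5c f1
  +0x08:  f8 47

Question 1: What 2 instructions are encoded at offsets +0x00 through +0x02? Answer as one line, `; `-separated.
or x3, x1; cmpi x1, $327

off 0x00: read 80 56 as little → 0x5680
  op=0x5680>>11=0xa ⇒ or (RR)
  [10:9] rd=3 = x3
  [8:7] rs=1 = x1
off 0x02: read 47 b3 as little → 0xb347
  op=0xb347>>11=0x16 ⇒ cmpi (RI)
  [10:9] rd=1 = x1
  [8:0] imm=327 = $327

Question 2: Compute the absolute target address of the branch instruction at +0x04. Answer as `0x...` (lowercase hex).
[04] fc 47 → 0x47fc
  op=0x47fc>>11=0x8 ⇒ jmp (J)
  imm@[10:0]=0x7fc (s11→-4) ⇒ $-4
  target = base 0x0d46 + off 0x04 + 2 + imm -4 = 0x0d48

0x0d48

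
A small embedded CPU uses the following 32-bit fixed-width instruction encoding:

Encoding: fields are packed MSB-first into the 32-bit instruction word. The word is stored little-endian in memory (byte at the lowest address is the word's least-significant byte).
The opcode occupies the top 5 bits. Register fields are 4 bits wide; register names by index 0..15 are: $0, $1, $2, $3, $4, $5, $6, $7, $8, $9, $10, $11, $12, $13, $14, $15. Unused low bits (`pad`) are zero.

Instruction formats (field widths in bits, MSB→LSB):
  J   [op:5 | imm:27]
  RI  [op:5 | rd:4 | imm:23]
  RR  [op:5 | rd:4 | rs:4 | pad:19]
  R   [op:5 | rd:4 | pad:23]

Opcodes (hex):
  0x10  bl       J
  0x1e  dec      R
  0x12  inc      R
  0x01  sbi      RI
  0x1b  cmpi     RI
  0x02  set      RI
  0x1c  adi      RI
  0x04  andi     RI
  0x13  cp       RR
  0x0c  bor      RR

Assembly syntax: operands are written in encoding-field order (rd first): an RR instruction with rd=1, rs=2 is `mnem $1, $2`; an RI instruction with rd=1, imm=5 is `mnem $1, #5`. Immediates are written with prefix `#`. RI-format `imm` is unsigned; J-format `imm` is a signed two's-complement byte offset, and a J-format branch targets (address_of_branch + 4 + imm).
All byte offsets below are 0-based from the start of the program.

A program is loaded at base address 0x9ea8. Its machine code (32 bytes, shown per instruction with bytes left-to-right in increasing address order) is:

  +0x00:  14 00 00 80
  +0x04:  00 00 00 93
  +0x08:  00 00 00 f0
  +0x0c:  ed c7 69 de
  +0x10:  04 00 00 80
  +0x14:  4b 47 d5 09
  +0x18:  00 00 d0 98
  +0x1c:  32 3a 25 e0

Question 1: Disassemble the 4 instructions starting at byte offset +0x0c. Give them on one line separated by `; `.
off 0x0c: read ed c7 69 de as little → 0xde69c7ed
  opcode bits[31:27]=0x1b: cmpi/RI
  rd: (w>>23)&0xf=0xc → $12
  imm: (w>>0)&0x7fffff=0x69c7ed → #6932461
off 0x10: read 04 00 00 80 as little → 0x80000004
  opcode bits[31:27]=0x10: bl/J
  imm: (w>>0)&0x7ffffff=0x4 → #4
off 0x14: read 4b 47 d5 09 as little → 0x09d5474b
  opcode bits[31:27]=0x1: sbi/RI
  rd: (w>>23)&0xf=0x3 → $3
  imm: (w>>0)&0x7fffff=0x55474b → #5588811
off 0x18: read 00 00 d0 98 as little → 0x98d00000
  opcode bits[31:27]=0x13: cp/RR
  rd: (w>>23)&0xf=0x1 → $1
  rs: (w>>19)&0xf=0xa → $10

cmpi $12, #6932461; bl #4; sbi $3, #5588811; cp $1, $10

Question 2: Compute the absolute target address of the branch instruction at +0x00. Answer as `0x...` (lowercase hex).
0x9ec0

off 0x00: read 14 00 00 80 as little → 0x80000014
  top 5b → 0x10 → bl [J]
  [26:0] imm=20 = #20
  target = base 0x9ea8 + off 0x00 + 4 + imm 20 = 0x9ec0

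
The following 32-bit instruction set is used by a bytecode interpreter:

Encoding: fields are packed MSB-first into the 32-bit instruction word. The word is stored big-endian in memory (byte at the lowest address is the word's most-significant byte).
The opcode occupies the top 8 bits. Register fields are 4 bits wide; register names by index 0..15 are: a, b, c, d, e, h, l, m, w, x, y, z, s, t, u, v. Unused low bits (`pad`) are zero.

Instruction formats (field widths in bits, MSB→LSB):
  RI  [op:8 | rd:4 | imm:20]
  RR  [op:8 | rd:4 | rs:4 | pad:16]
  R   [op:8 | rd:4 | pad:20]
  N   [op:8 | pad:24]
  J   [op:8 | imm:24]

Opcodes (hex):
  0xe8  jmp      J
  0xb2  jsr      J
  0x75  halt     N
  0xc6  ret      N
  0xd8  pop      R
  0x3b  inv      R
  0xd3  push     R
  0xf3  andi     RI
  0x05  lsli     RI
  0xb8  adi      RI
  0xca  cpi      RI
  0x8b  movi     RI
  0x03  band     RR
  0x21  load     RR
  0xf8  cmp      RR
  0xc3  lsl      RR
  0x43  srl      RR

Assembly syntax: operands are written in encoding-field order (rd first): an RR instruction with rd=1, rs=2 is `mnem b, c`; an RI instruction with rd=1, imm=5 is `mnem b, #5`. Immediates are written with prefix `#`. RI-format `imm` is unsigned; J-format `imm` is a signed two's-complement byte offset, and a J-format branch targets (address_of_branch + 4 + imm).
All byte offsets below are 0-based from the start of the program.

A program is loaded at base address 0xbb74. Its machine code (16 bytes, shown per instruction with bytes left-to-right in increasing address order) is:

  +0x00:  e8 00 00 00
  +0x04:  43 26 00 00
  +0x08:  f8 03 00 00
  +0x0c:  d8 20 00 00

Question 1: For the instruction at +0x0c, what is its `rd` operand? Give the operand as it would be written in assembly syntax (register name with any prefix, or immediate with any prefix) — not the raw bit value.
c

@+0c  big-endian(d8 20 00 00) = 0xd8200000
  top 8b → 0xd8 → pop [R]
  rd@[23:20]=0x2 ⇒ c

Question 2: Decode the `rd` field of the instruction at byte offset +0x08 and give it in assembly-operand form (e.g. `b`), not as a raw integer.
a

+0x08: f8 03 00 00 ⇒ word 0xf8030000 (big)
  opcode bits[31:24]=0xf8: cmp/RR
  [23:20] rd=0 = a
  [19:16] rs=3 = d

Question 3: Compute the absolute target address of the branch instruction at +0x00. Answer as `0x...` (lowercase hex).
0xbb78

[00] e8 00 00 00 → 0xe8000000
  top 8b → 0xe8 → jmp [J]
  imm: (w>>0)&0xffffff=0x0 → #0
  target = base 0xbb74 + off 0x00 + 4 + imm 0 = 0xbb78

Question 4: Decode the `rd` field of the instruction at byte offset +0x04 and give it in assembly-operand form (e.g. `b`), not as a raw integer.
off 0x04: read 43 26 00 00 as big → 0x43260000
  top 8b → 0x43 → srl [RR]
  rd@[23:20]=0x2 ⇒ c
  rs@[19:16]=0x6 ⇒ l

c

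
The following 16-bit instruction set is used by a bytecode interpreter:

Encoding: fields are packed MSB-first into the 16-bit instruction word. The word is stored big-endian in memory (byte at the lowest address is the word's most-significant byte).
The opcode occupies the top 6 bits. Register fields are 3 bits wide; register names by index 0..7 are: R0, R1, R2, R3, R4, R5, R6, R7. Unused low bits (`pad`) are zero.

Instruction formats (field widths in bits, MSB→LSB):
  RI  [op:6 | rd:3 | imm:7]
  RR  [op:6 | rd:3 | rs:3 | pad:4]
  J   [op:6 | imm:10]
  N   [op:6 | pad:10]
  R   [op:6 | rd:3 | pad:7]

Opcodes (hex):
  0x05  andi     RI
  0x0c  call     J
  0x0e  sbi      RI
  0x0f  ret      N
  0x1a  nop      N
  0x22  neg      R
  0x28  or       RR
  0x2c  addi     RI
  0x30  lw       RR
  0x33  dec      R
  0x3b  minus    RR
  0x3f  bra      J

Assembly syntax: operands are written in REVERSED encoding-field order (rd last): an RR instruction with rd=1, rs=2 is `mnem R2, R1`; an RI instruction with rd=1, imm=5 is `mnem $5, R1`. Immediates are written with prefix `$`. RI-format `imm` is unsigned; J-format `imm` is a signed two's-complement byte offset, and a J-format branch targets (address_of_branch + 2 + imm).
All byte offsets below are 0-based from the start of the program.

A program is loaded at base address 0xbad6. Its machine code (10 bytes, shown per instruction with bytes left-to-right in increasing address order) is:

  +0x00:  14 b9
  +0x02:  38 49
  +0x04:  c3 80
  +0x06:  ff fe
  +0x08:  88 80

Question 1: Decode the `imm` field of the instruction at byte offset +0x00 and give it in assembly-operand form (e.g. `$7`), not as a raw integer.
off 0x00: read 14 b9 as big → 0x14b9
  opcode bits[15:10]=0x5: andi/RI
  rd: (w>>7)&0x7=0x1 → R1
  imm: (w>>0)&0x7f=0x39 → $57

$57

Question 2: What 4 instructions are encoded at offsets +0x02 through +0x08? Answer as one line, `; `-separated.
sbi $73, R0; lw R0, R7; bra $-2; neg R1

off 0x02: read 38 49 as big → 0x3849
  op=0x3849>>10=0xe ⇒ sbi (RI)
  rd@[9:7]=0x0 ⇒ R0
  imm@[6:0]=0x49 ⇒ $73
off 0x04: read c3 80 as big → 0xc380
  op=0xc380>>10=0x30 ⇒ lw (RR)
  rd@[9:7]=0x7 ⇒ R7
  rs@[6:4]=0x0 ⇒ R0
off 0x06: read ff fe as big → 0xfffe
  op=0xfffe>>10=0x3f ⇒ bra (J)
  imm@[9:0]=0x3fe (s10→-2) ⇒ $-2
off 0x08: read 88 80 as big → 0x8880
  op=0x8880>>10=0x22 ⇒ neg (R)
  rd@[9:7]=0x1 ⇒ R1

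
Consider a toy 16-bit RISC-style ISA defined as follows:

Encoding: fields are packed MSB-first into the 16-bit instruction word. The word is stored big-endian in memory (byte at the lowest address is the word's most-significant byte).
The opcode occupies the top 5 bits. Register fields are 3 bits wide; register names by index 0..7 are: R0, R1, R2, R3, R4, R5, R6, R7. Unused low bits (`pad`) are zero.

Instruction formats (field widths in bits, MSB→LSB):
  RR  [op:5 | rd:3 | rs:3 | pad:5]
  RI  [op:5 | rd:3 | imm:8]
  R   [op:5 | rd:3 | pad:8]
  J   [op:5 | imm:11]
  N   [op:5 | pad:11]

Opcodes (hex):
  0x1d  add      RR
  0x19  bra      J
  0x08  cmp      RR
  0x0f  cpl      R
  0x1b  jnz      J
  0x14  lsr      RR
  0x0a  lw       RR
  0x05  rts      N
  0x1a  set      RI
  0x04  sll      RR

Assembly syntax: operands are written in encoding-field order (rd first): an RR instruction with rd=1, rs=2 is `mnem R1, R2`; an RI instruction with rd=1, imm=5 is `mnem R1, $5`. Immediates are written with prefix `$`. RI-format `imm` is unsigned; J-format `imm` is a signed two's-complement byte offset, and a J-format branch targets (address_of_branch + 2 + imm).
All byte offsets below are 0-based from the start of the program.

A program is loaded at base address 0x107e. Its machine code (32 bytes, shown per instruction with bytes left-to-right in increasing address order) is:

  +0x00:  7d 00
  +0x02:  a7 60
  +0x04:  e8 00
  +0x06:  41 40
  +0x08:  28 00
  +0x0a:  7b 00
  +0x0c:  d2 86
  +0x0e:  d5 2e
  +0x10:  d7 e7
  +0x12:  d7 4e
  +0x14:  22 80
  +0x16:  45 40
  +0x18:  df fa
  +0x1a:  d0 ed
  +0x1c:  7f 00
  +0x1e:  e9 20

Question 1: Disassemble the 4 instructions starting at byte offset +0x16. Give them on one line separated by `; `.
cmp R5, R2; jnz $-6; set R0, $237; cpl R7

@+16  big-endian(45 40) = 0x4540
  op=0x4540>>11=0x8 ⇒ cmp (RR)
  rd@[10:8]=0x5 ⇒ R5
  rs@[7:5]=0x2 ⇒ R2
@+18  big-endian(df fa) = 0xdffa
  op=0xdffa>>11=0x1b ⇒ jnz (J)
  imm@[10:0]=0x7fa (s11→-6) ⇒ $-6
@+1a  big-endian(d0 ed) = 0xd0ed
  op=0xd0ed>>11=0x1a ⇒ set (RI)
  rd@[10:8]=0x0 ⇒ R0
  imm@[7:0]=0xed ⇒ $237
@+1c  big-endian(7f 00) = 0x7f00
  op=0x7f00>>11=0xf ⇒ cpl (R)
  rd@[10:8]=0x7 ⇒ R7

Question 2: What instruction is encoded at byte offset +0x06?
off 0x06: read 41 40 as big → 0x4140
  top 5b → 0x8 → cmp [RR]
  rd@[10:8]=0x1 ⇒ R1
  rs@[7:5]=0x2 ⇒ R2

cmp R1, R2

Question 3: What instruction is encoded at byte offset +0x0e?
[0e] d5 2e → 0xd52e
  top 5b → 0x1a → set [RI]
  rd@[10:8]=0x5 ⇒ R5
  imm@[7:0]=0x2e ⇒ $46

set R5, $46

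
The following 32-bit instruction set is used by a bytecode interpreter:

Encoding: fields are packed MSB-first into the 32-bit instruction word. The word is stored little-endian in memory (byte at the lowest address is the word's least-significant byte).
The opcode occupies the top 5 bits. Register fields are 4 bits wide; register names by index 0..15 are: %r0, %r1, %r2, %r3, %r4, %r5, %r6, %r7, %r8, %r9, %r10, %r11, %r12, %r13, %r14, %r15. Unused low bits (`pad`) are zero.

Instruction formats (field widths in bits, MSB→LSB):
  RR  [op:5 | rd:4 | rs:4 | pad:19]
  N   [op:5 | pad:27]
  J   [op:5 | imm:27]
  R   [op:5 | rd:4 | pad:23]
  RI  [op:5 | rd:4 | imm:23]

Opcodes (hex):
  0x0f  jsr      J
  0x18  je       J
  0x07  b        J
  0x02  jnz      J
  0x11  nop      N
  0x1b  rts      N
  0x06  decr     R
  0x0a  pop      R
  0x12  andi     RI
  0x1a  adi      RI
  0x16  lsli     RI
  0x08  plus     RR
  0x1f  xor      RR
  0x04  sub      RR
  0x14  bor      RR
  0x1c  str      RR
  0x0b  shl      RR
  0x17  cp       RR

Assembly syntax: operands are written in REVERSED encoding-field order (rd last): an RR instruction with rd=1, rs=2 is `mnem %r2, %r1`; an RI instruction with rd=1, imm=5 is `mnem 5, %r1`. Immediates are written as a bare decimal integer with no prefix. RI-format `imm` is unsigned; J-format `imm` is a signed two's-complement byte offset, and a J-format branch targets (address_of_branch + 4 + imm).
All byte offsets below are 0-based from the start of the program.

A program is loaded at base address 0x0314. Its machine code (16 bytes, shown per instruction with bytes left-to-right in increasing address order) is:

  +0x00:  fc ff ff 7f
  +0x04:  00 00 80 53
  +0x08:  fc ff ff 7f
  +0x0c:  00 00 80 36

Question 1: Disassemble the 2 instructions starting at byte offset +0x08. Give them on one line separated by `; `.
+0x08: fc ff ff 7f ⇒ word 0x7ffffffc (little)
  opcode bits[31:27]=0xf: jsr/J
  imm@[26:0]=0x7fffffc (s27→-4) ⇒ -4
+0x0c: 00 00 80 36 ⇒ word 0x36800000 (little)
  opcode bits[31:27]=0x6: decr/R
  rd@[26:23]=0xd ⇒ %r13

jsr -4; decr %r13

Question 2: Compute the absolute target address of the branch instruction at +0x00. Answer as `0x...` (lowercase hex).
0x0314

@+00  little-endian(fc ff ff 7f) = 0x7ffffffc
  top 5b → 0xf → jsr [J]
  [26:0] imm=134217724 (s27→-4) = -4
  target = base 0x0314 + off 0x00 + 4 + imm -4 = 0x0314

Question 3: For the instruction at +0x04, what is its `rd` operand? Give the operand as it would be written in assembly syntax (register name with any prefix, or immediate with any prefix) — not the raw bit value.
%r7

@+04  little-endian(00 00 80 53) = 0x53800000
  op=0x53800000>>27=0xa ⇒ pop (R)
  rd@[26:23]=0x7 ⇒ %r7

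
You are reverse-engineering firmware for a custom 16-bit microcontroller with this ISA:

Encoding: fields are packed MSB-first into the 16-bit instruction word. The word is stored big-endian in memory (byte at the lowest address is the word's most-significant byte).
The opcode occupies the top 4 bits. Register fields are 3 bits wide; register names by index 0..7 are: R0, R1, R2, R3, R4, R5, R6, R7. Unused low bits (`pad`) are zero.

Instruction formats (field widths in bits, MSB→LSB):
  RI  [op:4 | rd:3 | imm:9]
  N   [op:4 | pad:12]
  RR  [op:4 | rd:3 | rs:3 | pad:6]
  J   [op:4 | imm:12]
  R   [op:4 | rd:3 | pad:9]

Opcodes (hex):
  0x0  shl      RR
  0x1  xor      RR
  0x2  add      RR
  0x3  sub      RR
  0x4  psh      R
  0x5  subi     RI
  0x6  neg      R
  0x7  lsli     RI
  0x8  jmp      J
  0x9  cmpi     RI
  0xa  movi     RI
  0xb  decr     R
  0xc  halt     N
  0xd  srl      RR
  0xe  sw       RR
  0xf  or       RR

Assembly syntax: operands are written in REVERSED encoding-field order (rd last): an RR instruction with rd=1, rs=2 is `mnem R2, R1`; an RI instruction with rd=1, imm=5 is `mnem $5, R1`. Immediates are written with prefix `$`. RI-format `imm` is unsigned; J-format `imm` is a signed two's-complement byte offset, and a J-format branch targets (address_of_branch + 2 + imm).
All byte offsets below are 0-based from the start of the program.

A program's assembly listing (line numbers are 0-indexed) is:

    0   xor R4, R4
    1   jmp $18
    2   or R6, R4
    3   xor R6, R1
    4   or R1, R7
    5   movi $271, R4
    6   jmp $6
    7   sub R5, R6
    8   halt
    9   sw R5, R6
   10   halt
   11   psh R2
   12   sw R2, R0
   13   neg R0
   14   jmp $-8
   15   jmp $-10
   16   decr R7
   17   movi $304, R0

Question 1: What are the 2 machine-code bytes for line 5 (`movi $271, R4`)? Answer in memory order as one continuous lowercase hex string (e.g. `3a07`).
a90f

line 5 (movi): pack op=0xa:4|rd=4:3|imm=271:9 = 0xa90f; big→ a9 0f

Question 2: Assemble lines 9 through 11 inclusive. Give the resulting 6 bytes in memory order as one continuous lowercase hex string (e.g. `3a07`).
9. sw fields op=0xe:4|rd=6:3|rs=5:3|pad=0:6 → word ed40h → ed 40
10. halt fields op=0xc:4|pad=0:12 → word c000h → c0 00
11. psh fields op=0x4:4|rd=2:3|pad=0:9 → word 4400h → 44 00

ed40c0004400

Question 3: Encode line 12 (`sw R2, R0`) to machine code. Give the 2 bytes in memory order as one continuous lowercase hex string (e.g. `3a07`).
e080

line 12 (sw): pack op=0xe:4|rd=0:3|rs=2:3|pad=0:6 = 0xe080; big→ e0 80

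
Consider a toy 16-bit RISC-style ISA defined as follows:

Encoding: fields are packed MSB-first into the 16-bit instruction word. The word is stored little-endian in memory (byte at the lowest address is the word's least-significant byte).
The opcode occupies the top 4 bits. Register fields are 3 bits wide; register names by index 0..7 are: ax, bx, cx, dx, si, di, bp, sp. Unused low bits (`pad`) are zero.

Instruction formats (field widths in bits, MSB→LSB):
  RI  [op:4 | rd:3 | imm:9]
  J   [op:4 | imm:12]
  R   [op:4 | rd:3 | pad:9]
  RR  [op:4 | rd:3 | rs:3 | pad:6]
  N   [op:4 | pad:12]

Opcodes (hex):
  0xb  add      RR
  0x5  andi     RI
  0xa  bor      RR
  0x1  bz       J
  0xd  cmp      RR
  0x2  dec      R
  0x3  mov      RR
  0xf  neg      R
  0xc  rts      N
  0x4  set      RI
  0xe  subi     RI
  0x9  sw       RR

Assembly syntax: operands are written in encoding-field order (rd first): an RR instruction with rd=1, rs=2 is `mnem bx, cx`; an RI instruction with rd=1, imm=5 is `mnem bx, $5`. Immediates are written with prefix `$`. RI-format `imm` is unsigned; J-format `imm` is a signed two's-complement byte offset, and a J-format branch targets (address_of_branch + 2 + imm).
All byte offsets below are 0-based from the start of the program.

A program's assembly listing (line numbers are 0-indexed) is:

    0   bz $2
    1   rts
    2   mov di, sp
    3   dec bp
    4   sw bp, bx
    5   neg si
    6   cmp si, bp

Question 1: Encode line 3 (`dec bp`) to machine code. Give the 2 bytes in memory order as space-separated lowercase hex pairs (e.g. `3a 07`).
00 2c

3. dec fields op=0x2:4|rd=6:3|pad=0:9 → word 2c00h → 00 2c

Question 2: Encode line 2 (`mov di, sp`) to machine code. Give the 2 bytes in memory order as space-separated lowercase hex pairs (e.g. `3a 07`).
c0 3b

L2: mov op=0x3:4|rd=5:3|rs=7:3|pad=0:6 ⇒ 0x3bc0 ⇒ little c0 3b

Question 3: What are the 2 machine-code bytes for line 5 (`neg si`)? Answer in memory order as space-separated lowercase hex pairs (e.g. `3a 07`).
00 f8

5. neg fields op=0xf:4|rd=4:3|pad=0:9 → word f800h → 00 f8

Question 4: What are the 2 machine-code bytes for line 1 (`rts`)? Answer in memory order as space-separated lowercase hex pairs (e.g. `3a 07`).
line 1 (rts): pack op=0xc:4|pad=0:12 = 0xc000; little→ 00 c0

00 c0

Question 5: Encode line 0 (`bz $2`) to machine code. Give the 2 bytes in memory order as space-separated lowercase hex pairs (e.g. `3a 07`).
02 10

L0: bz op=0x1:4|imm=2:12 ⇒ 0x1002 ⇒ little 02 10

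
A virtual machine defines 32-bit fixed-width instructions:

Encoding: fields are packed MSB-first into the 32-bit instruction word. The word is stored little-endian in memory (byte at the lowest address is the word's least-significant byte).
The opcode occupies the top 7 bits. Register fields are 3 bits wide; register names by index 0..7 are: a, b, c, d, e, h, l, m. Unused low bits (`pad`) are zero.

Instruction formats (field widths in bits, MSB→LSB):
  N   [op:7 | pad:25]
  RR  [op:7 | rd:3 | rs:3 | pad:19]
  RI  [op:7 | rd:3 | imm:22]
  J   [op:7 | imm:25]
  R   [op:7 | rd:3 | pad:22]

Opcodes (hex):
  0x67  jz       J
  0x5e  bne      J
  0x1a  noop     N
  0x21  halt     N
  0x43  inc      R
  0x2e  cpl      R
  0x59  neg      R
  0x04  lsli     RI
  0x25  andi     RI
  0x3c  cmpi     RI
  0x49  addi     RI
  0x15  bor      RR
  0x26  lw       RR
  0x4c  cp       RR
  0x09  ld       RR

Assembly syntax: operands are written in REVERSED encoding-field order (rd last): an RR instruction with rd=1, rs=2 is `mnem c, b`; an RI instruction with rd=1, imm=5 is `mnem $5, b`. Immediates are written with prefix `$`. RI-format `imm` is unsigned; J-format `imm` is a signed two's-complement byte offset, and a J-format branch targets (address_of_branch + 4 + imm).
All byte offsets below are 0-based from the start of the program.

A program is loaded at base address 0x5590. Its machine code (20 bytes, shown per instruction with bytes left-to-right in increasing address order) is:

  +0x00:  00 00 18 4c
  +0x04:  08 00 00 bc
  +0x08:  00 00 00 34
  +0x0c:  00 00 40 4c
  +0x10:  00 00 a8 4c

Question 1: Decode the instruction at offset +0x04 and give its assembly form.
bne $8

@+04  little-endian(08 00 00 bc) = 0xbc000008
  top 7b → 0x5e → bne [J]
  imm: (w>>0)&0x1ffffff=0x8 → $8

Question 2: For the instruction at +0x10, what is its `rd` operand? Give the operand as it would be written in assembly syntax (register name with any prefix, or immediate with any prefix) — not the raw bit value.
c

+0x10: 00 00 a8 4c ⇒ word 0x4ca80000 (little)
  op=0x4ca80000>>25=0x26 ⇒ lw (RR)
  rd@[24:22]=0x2 ⇒ c
  rs@[21:19]=0x5 ⇒ h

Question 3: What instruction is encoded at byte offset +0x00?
lw d, a

+0x00: 00 00 18 4c ⇒ word 0x4c180000 (little)
  top 7b → 0x26 → lw [RR]
  rd: (w>>22)&0x7=0x0 → a
  rs: (w>>19)&0x7=0x3 → d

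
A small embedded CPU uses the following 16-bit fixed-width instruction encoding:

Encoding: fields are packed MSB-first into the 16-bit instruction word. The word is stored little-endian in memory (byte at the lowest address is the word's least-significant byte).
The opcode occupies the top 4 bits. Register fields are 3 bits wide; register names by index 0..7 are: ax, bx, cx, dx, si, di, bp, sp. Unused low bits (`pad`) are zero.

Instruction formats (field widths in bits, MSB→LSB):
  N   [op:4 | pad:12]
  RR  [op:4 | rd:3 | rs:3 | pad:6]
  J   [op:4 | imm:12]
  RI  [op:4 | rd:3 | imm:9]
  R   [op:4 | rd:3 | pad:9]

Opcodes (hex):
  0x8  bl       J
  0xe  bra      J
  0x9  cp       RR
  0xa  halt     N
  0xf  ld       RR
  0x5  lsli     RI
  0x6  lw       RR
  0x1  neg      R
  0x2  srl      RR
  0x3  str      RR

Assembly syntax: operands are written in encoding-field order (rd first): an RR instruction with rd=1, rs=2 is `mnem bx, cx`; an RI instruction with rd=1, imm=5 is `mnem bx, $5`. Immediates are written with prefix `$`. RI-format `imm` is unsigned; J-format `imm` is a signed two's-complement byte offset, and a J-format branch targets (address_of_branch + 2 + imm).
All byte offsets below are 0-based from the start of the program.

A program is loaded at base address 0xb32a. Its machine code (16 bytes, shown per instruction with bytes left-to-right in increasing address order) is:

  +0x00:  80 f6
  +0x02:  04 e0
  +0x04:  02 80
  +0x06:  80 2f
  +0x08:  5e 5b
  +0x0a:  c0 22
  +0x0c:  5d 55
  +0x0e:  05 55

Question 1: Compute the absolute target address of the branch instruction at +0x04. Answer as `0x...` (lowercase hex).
0xb332

@+04  little-endian(02 80) = 0x8002
  top 4b → 0x8 → bl [J]
  imm: (w>>0)&0xfff=0x2 → $2
  target = base 0xb32a + off 0x04 + 2 + imm 2 = 0xb332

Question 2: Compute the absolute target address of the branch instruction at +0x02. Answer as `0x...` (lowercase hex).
[02] 04 e0 → 0xe004
  opcode bits[15:12]=0xe: bra/J
  imm@[11:0]=0x4 ⇒ $4
  target = base 0xb32a + off 0x02 + 2 + imm 4 = 0xb332

0xb332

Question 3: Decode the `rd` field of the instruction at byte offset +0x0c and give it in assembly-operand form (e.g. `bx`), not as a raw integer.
cx

off 0x0c: read 5d 55 as little → 0x555d
  op=0x555d>>12=0x5 ⇒ lsli (RI)
  rd: (w>>9)&0x7=0x2 → cx
  imm: (w>>0)&0x1ff=0x15d → $349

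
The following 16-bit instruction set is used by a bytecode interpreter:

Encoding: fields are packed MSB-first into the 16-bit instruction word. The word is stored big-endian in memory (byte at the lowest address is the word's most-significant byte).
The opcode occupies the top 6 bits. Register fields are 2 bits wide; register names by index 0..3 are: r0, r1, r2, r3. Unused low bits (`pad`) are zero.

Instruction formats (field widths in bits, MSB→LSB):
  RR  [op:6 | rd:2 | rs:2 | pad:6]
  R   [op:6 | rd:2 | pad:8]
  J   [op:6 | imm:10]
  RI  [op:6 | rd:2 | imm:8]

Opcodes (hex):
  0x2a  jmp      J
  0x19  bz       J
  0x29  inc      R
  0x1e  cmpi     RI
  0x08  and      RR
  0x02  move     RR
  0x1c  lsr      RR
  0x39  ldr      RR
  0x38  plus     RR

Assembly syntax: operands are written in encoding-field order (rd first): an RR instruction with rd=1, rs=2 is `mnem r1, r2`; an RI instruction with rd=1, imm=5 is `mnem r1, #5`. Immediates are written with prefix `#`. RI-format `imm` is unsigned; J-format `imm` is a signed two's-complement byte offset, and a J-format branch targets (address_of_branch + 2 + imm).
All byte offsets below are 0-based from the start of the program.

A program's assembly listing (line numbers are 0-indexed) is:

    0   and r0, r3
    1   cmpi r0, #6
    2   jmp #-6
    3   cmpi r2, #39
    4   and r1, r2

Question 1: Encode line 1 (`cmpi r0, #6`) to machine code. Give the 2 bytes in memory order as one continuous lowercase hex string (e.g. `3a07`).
7806

1. cmpi fields op=0x1e:6|rd=0:2|imm=6:8 → word 7806h → 78 06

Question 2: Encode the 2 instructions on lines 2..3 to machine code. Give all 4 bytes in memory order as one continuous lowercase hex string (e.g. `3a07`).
abfa7a27

line 2 (jmp): pack op=0x2a:6|imm=-6:10 = 0xabfa; big→ ab fa
line 3 (cmpi): pack op=0x1e:6|rd=2:2|imm=39:8 = 0x7a27; big→ 7a 27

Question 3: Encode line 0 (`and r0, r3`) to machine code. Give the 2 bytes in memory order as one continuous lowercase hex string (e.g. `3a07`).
20c0

line 0 (and): pack op=0x8:6|rd=0:2|rs=3:2|pad=0:6 = 0x20c0; big→ 20 c0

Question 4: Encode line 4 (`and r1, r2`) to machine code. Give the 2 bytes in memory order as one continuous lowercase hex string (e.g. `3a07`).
2180

4. and fields op=0x8:6|rd=1:2|rs=2:2|pad=0:6 → word 2180h → 21 80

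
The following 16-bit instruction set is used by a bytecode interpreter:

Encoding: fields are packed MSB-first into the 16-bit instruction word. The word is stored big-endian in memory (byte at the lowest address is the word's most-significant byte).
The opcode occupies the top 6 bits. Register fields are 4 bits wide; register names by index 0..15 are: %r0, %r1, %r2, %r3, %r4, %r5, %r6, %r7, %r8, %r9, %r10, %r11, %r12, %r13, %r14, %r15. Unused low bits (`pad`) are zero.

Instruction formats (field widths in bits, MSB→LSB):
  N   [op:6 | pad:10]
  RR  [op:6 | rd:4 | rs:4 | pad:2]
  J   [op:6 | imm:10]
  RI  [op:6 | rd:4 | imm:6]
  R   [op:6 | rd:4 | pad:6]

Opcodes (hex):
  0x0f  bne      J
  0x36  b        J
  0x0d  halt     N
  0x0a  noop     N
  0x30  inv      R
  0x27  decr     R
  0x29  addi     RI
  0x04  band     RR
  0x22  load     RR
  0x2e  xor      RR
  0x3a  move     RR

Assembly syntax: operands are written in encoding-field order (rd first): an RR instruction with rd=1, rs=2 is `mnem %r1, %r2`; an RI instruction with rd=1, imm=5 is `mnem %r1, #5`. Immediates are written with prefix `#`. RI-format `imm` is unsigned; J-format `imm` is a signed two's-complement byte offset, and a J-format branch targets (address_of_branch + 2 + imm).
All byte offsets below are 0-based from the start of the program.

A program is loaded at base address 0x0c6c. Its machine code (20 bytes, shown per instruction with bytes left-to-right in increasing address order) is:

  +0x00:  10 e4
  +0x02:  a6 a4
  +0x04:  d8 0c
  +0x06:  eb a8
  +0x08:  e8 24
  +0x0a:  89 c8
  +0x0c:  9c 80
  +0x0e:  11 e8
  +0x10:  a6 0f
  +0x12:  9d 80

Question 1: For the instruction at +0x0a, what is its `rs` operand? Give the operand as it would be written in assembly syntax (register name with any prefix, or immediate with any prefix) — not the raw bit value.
%r2

[0a] 89 c8 → 0x89c8
  opcode bits[15:10]=0x22: load/RR
  [9:6] rd=7 = %r7
  [5:2] rs=2 = %r2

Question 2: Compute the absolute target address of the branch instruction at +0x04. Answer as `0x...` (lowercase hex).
0x0c7e

off 0x04: read d8 0c as big → 0xd80c
  op=0xd80c>>10=0x36 ⇒ b (J)
  [9:0] imm=12 = #12
  target = base 0x0c6c + off 0x04 + 2 + imm 12 = 0x0c7e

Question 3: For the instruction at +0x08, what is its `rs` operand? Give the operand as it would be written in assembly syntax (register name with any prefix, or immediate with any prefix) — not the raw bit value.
off 0x08: read e8 24 as big → 0xe824
  top 6b → 0x3a → move [RR]
  rd@[9:6]=0x0 ⇒ %r0
  rs@[5:2]=0x9 ⇒ %r9

%r9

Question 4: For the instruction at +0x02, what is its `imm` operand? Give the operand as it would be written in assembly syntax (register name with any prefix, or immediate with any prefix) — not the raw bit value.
+0x02: a6 a4 ⇒ word 0xa6a4 (big)
  top 6b → 0x29 → addi [RI]
  rd: (w>>6)&0xf=0xa → %r10
  imm: (w>>0)&0x3f=0x24 → #36

#36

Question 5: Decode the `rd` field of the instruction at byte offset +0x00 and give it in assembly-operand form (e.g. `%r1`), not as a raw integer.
%r3

+0x00: 10 e4 ⇒ word 0x10e4 (big)
  top 6b → 0x4 → band [RR]
  rd@[9:6]=0x3 ⇒ %r3
  rs@[5:2]=0x9 ⇒ %r9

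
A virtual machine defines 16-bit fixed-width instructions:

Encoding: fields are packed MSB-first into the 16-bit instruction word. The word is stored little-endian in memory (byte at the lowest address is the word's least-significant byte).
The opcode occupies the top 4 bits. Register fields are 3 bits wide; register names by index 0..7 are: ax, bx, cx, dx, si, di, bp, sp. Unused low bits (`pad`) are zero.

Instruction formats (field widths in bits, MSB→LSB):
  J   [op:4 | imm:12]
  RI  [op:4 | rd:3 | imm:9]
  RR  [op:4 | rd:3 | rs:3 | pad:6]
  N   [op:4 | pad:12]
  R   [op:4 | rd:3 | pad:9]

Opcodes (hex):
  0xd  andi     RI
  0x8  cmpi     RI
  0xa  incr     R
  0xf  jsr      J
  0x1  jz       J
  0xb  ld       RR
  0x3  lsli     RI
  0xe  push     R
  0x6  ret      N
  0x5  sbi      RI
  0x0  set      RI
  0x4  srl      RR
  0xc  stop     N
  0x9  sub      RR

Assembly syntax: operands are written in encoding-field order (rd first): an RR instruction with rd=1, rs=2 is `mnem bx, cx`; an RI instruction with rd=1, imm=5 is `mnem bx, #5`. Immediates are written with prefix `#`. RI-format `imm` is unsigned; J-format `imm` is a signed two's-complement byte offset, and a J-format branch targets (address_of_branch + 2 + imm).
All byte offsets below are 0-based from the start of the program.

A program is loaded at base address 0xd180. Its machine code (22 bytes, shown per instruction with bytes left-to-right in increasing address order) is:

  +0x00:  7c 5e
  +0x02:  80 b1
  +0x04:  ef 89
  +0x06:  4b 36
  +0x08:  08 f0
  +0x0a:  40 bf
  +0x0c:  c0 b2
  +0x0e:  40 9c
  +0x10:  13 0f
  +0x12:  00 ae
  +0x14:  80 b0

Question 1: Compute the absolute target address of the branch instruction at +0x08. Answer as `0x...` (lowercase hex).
@+08  little-endian(08 f0) = 0xf008
  op=0xf008>>12=0xf ⇒ jsr (J)
  imm: (w>>0)&0xfff=0x8 → #8
  target = base 0xd180 + off 0x08 + 2 + imm 8 = 0xd192

0xd192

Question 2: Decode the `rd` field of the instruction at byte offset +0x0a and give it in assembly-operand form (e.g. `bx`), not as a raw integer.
sp

off 0x0a: read 40 bf as little → 0xbf40
  top 4b → 0xb → ld [RR]
  rd: (w>>9)&0x7=0x7 → sp
  rs: (w>>6)&0x7=0x5 → di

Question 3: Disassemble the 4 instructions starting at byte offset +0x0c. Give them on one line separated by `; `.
off 0x0c: read c0 b2 as little → 0xb2c0
  opcode bits[15:12]=0xb: ld/RR
  rd@[11:9]=0x1 ⇒ bx
  rs@[8:6]=0x3 ⇒ dx
off 0x0e: read 40 9c as little → 0x9c40
  opcode bits[15:12]=0x9: sub/RR
  rd@[11:9]=0x6 ⇒ bp
  rs@[8:6]=0x1 ⇒ bx
off 0x10: read 13 0f as little → 0x0f13
  opcode bits[15:12]=0x0: set/RI
  rd@[11:9]=0x7 ⇒ sp
  imm@[8:0]=0x113 ⇒ #275
off 0x12: read 00 ae as little → 0xae00
  opcode bits[15:12]=0xa: incr/R
  rd@[11:9]=0x7 ⇒ sp

ld bx, dx; sub bp, bx; set sp, #275; incr sp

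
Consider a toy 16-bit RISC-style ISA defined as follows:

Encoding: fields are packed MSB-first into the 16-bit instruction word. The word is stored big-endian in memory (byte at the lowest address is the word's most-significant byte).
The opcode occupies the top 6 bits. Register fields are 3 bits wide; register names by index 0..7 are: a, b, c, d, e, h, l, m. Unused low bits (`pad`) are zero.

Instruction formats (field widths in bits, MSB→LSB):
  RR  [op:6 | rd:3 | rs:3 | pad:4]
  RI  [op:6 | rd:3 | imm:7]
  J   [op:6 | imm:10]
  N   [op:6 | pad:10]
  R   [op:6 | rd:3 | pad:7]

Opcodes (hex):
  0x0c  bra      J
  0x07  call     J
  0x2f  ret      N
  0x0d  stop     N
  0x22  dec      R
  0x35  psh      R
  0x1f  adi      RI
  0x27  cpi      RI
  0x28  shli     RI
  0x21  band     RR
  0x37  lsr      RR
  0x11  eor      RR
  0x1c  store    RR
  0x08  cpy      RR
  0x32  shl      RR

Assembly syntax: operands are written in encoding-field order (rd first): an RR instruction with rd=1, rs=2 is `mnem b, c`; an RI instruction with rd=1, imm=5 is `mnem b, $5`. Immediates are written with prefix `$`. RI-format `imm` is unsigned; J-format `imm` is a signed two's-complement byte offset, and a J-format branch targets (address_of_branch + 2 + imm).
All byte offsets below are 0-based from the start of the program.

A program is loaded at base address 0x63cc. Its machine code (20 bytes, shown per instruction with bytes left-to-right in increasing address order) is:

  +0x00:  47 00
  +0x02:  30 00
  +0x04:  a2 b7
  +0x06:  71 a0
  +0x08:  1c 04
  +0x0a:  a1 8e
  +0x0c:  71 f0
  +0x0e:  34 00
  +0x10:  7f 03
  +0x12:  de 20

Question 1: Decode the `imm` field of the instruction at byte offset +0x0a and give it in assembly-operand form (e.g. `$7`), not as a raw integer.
$14

+0x0a: a1 8e ⇒ word 0xa18e (big)
  top 6b → 0x28 → shli [RI]
  [9:7] rd=3 = d
  [6:0] imm=14 = $14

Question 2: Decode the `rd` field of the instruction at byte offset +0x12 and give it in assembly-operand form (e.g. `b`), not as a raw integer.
e

[12] de 20 → 0xde20
  opcode bits[15:10]=0x37: lsr/RR
  rd@[9:7]=0x4 ⇒ e
  rs@[6:4]=0x2 ⇒ c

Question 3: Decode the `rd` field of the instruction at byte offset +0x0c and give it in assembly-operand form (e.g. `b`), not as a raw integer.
d

@+0c  big-endian(71 f0) = 0x71f0
  opcode bits[15:10]=0x1c: store/RR
  rd@[9:7]=0x3 ⇒ d
  rs@[6:4]=0x7 ⇒ m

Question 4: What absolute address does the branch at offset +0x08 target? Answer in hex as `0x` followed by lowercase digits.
off 0x08: read 1c 04 as big → 0x1c04
  op=0x1c04>>10=0x7 ⇒ call (J)
  imm: (w>>0)&0x3ff=0x4 → $4
  target = base 0x63cc + off 0x08 + 2 + imm 4 = 0x63da

0x63da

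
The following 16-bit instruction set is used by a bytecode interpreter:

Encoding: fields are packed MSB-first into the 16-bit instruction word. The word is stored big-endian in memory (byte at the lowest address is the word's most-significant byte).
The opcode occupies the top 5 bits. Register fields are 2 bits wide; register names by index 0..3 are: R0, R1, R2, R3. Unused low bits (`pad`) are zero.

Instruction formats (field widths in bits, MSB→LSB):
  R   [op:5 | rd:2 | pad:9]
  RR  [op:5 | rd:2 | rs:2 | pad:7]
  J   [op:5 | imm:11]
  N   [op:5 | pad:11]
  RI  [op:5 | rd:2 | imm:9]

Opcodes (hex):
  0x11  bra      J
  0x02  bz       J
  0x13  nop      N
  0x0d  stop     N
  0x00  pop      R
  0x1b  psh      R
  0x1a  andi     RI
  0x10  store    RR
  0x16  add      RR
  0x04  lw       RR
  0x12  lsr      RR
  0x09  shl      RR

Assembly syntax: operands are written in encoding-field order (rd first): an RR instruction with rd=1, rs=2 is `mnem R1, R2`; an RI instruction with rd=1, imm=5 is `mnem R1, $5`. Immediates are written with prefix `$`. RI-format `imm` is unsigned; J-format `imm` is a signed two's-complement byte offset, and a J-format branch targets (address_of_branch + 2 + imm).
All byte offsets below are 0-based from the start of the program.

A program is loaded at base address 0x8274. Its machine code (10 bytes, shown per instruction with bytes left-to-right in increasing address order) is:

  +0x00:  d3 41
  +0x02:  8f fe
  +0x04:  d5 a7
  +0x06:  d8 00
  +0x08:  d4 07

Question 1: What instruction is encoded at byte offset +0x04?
andi R2, $423

+0x04: d5 a7 ⇒ word 0xd5a7 (big)
  op=0xd5a7>>11=0x1a ⇒ andi (RI)
  rd@[10:9]=0x2 ⇒ R2
  imm@[8:0]=0x1a7 ⇒ $423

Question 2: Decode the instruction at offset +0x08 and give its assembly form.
andi R2, $7

@+08  big-endian(d4 07) = 0xd407
  op=0xd407>>11=0x1a ⇒ andi (RI)
  rd: (w>>9)&0x3=0x2 → R2
  imm: (w>>0)&0x1ff=0x7 → $7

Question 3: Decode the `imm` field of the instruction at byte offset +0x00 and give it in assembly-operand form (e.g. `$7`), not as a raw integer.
+0x00: d3 41 ⇒ word 0xd341 (big)
  op=0xd341>>11=0x1a ⇒ andi (RI)
  [10:9] rd=1 = R1
  [8:0] imm=321 = $321

$321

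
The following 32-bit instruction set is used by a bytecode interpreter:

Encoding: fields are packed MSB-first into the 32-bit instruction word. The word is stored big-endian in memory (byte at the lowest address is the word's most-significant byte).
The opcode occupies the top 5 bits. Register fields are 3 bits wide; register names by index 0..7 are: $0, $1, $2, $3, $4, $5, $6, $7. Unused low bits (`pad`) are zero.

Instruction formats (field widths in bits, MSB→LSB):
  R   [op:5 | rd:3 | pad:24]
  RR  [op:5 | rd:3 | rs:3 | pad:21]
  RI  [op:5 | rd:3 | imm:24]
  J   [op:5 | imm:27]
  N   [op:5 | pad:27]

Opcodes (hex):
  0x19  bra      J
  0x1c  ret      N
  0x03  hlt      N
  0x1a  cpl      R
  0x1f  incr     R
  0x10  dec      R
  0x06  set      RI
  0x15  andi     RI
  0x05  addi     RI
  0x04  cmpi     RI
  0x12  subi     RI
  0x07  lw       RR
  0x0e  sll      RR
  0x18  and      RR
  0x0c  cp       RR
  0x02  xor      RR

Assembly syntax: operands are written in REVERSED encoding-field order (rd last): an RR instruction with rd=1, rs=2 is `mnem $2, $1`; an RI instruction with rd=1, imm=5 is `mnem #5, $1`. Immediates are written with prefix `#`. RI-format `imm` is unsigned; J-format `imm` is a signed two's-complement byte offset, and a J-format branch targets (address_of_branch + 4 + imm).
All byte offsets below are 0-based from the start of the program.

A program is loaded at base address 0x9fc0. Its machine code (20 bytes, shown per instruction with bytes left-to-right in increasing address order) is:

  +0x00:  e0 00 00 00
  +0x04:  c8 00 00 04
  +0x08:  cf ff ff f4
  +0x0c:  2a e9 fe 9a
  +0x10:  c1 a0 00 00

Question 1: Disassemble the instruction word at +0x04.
@+04  big-endian(c8 00 00 04) = 0xc8000004
  op=0xc8000004>>27=0x19 ⇒ bra (J)
  [26:0] imm=4 = #4

bra #4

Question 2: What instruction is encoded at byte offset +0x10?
[10] c1 a0 00 00 → 0xc1a00000
  op=0xc1a00000>>27=0x18 ⇒ and (RR)
  [26:24] rd=1 = $1
  [23:21] rs=5 = $5

and $5, $1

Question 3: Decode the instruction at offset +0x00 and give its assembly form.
[00] e0 00 00 00 → 0xe0000000
  op=0xe0000000>>27=0x1c ⇒ ret (N)

ret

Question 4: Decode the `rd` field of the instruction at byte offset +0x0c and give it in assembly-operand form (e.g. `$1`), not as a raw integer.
$2

off 0x0c: read 2a e9 fe 9a as big → 0x2ae9fe9a
  top 5b → 0x5 → addi [RI]
  rd: (w>>24)&0x7=0x2 → $2
  imm: (w>>0)&0xffffff=0xe9fe9a → #15335066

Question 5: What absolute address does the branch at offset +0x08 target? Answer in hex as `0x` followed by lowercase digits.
off 0x08: read cf ff ff f4 as big → 0xcffffff4
  opcode bits[31:27]=0x19: bra/J
  imm: (w>>0)&0x7ffffff=0x7fffff4 (s27→-12) → #-12
  target = base 0x9fc0 + off 0x08 + 4 + imm -12 = 0x9fc0

0x9fc0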